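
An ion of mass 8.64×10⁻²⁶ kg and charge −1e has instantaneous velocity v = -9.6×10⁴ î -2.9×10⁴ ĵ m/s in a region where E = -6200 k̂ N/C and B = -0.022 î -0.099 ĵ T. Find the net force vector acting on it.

v×B = (0, 0, 8870) N/C.
E + v×B = (0, 0, 2670) N/C.
F = q(E + v×B) = (−1.602×10⁻¹⁹ C)·(0, 0, 2670) = (0, 0, -4.27×10⁻¹⁶) N.

F ≈ (0, 0, -4.27×10⁻¹⁶) N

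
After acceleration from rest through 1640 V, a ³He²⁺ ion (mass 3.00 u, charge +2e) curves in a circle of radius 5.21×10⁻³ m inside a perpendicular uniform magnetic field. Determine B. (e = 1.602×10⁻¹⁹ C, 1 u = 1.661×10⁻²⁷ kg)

B ≈ 1.37 T

v = √(2|q|V/m) = √(2·3.204×10⁻¹⁹·1640/4.983×10⁻²⁷) ≈ 4.592×10⁵ m/s.
B = mv/(|q|r) = (4.983×10⁻²⁷)(4.592×10⁵)/((3.204×10⁻¹⁹)(5.21×10⁻³)) ≈ 1.37 T.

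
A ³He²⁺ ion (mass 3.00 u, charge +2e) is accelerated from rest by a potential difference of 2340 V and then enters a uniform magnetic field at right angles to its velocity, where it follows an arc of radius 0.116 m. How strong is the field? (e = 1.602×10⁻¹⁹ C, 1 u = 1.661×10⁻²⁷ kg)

v = √(2|q|V/m) = √(2·3.204×10⁻¹⁹·2340/4.983×10⁻²⁷) ≈ 5.486×10⁵ m/s.
B = mv/(|q|r) = (4.983×10⁻²⁷)(5.486×10⁵)/((3.204×10⁻¹⁹)(0.116)) ≈ 0.0735 T.

B ≈ 0.0735 T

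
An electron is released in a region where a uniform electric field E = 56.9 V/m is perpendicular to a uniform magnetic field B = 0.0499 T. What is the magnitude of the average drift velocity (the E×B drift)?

In crossed fields the guiding centre drifts at v_d = |E×B|/B² = E/B, independent of charge and mass.
v_d = 56.9/0.0499 = 1140 m/s.

v_d ≈ 1140 m/s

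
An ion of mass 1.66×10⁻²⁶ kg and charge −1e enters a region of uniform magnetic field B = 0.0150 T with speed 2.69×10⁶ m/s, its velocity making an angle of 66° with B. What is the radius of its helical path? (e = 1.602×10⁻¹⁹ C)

r ≈ 17.0 m

v⊥ = v sinθ = 2.69×10⁶·sin66° ≈ 2.457×10⁶ m/s.
r = m v⊥/(|q|B) = (1.66×10⁻²⁶)(2.457×10⁶)/((1.602×10⁻¹⁹)(0.0150)) ≈ 17.0 m.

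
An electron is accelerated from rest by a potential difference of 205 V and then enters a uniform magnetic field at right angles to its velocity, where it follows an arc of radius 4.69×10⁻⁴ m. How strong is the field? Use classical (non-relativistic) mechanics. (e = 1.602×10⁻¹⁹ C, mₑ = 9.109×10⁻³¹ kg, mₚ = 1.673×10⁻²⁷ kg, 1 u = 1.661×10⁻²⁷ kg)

v = √(2|q|V/m) = √(2·1.602×10⁻¹⁹·205/9.109×10⁻³¹) ≈ 8.492×10⁶ m/s.
B = mv/(|q|r) = (9.109×10⁻³¹)(8.492×10⁶)/((1.602×10⁻¹⁹)(4.69×10⁻⁴)) ≈ 0.103 T.

B ≈ 0.103 T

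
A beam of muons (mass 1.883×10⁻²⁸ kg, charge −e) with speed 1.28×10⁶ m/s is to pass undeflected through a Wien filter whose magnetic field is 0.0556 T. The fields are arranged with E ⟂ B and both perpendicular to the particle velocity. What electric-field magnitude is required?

E = 7.12×10⁴ V/m

For straight-line motion qE = qvB, so E = vB.
E = 1.28×10⁶ × 0.0556 = 7.12×10⁴ V/m.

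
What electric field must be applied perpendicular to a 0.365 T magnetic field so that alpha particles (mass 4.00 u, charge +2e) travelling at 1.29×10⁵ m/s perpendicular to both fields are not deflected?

E = 4.71×10⁴ V/m

For straight-line motion qE = qvB, so E = vB.
E = 1.29×10⁵ × 0.365 = 4.71×10⁴ V/m.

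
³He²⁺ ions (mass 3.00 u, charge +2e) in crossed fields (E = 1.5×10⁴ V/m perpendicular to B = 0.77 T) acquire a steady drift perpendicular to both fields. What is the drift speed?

v_d ≈ 1.9×10⁴ m/s

The steady drift has the magnetic force balancing the electric force, so v_d = E/B.
v_d = 1.5×10⁴/0.77 = 1.9×10⁴ m/s.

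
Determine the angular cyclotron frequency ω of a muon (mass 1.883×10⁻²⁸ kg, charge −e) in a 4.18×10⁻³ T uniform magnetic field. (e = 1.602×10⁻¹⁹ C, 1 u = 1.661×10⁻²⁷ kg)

ω = |q|B/m.
ω = (1.602×10⁻¹⁹)(4.18×10⁻³)/1.883×10⁻²⁸ ≈ 3.56×10⁶ rad/s.

ω ≈ 3.56×10⁶ rad/s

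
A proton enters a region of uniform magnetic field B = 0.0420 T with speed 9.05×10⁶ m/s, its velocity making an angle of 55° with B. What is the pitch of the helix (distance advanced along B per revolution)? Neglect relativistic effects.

v∥ = v cosθ = 9.05×10⁶·cos55° ≈ 5.191×10⁶ m/s.
T = 2πm/(|q|B) = 2π(1.673×10⁻²⁷)/((1.602×10⁻¹⁹)(0.0420)) ≈ 1.562×10⁻⁶ s.
pitch = v∥ T = (5.191×10⁶)(1.562×10⁻⁶) ≈ 8.11 m.

p ≈ 8.11 m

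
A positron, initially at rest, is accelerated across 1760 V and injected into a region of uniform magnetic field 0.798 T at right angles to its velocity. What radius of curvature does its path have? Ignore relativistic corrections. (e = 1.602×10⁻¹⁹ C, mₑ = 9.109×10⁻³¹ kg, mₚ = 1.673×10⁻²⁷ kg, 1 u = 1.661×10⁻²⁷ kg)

r ≈ 1.77×10⁻⁴ m

Acceleration: |q|V = ½mv² ⇒ v = √(2|q|V/m) = √(2·1.602×10⁻¹⁹·1760/9.109×10⁻³¹) ≈ 2.488×10⁷ m/s.
In the field: r = mv/(|q|B) = (9.109×10⁻³¹)(2.488×10⁷)/((1.602×10⁻¹⁹)(0.798)) ≈ 1.77×10⁻⁴ m.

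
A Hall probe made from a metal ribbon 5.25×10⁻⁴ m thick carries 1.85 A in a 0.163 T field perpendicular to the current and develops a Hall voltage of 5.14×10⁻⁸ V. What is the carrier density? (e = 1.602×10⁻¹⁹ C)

From V_H = IB/(n e t), n = IB/(V_H e t).
n = (1.85)(0.163)/((5.14×10⁻⁸)(1.602×10⁻¹⁹)(5.25×10⁻⁴)) ≈ 6.98×10²⁸ m⁻³.

n ≈ 6.98×10²⁸ m⁻³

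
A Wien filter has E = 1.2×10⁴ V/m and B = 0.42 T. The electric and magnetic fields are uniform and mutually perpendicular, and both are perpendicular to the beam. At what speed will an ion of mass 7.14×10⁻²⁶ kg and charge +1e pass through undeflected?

v = 2.9×10⁴ m/s

Zero net Lorentz force requires |qE| = |q v×B|, i.e. E = vB.
v = E/B = 1.2×10⁴/0.42 = 2.9×10⁴ m/s.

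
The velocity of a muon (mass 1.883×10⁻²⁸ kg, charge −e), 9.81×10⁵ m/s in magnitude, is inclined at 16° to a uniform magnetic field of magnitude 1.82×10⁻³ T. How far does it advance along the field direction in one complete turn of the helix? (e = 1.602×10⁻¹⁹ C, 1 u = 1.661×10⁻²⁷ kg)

p ≈ 3.83 m

v∥ = v cosθ = 9.81×10⁵·cos16° ≈ 9.430×10⁵ m/s.
T = 2πm/(|q|B) = 2π(1.883×10⁻²⁸)/((1.602×10⁻¹⁹)(1.82×10⁻³)) ≈ 4.058×10⁻⁶ s.
pitch = v∥ T = (9.430×10⁵)(4.058×10⁻⁶) ≈ 3.83 m.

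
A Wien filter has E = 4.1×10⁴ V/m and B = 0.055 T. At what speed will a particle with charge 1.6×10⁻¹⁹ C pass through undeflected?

Zero net Lorentz force requires |qE| = |q v×B|, i.e. E = vB.
v = E/B = 4.1×10⁴/0.055 = 7.5×10⁵ m/s.

v = 7.5×10⁵ m/s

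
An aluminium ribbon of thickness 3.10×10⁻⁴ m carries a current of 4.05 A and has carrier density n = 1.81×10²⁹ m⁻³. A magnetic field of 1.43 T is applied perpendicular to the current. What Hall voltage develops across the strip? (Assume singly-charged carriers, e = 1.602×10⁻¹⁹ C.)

V_H = IB/(n e t).
V_H = (4.05)(1.43)/((1.81×10²⁹)(1.602×10⁻¹⁹)(3.10×10⁻⁴)) ≈ 6.44×10⁻⁷ V.

V_H ≈ 6.44×10⁻⁷ V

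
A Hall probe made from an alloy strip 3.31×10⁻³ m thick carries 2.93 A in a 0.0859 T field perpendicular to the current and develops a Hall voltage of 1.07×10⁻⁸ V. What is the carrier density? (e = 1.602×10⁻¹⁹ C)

From V_H = IB/(n e t), n = IB/(V_H e t).
n = (2.93)(0.0859)/((1.07×10⁻⁸)(1.602×10⁻¹⁹)(3.31×10⁻³)) ≈ 4.44×10²⁸ m⁻³.

n ≈ 4.44×10²⁸ m⁻³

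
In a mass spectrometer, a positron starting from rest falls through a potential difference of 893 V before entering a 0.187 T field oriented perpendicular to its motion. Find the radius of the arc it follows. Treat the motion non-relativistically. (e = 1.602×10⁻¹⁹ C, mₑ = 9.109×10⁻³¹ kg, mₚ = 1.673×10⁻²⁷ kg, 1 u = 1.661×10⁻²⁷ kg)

Acceleration: |q|V = ½mv² ⇒ v = √(2|q|V/m) = √(2·1.602×10⁻¹⁹·893/9.109×10⁻³¹) ≈ 1.772×10⁷ m/s.
In the field: r = mv/(|q|B) = (9.109×10⁻³¹)(1.772×10⁷)/((1.602×10⁻¹⁹)(0.187)) ≈ 5.39×10⁻⁴ m.

r ≈ 5.39×10⁻⁴ m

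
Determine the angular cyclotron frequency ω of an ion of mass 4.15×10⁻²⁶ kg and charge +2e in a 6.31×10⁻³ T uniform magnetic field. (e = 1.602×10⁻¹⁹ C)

ω ≈ 4.87×10⁴ rad/s

ω = |q|B/m.
ω = (3.204×10⁻¹⁹)(6.31×10⁻³)/4.15×10⁻²⁶ ≈ 4.87×10⁴ rad/s.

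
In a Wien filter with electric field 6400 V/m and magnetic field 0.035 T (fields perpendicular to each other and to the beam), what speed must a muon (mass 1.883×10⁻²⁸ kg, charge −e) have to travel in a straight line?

Zero net Lorentz force requires |qE| = |q v×B|, i.e. E = vB.
v = E/B = 6400/0.035 = 1.8×10⁵ m/s.
The result is independent of the particle's charge and mass.

v = 1.8×10⁵ m/s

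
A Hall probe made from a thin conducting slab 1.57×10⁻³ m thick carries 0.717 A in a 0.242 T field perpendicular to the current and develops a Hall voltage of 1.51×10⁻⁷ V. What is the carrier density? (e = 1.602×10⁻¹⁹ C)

From V_H = IB/(n e t), n = IB/(V_H e t).
n = (0.717)(0.242)/((1.51×10⁻⁷)(1.602×10⁻¹⁹)(1.57×10⁻³)) ≈ 4.57×10²⁷ m⁻³.

n ≈ 4.57×10²⁷ m⁻³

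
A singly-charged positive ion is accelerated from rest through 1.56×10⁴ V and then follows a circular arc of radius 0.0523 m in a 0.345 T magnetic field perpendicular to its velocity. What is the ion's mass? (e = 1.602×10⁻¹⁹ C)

m ≈ 1.67×10⁻²⁷ kg

Combine |q|V = ½mv² and r = mv/(|q|B): eliminate v to get m = qB²r²/(2V).
m = (1.602×10⁻¹⁹)(0.345)²(0.0523)²/(2·1.56×10⁴) ≈ 1.67×10⁻²⁷ kg.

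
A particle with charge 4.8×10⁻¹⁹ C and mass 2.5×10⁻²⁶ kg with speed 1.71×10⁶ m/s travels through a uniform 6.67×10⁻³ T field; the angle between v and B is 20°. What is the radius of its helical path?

v⊥ = v sinθ = 1.71×10⁶·sin20° ≈ 5.849×10⁵ m/s.
r = m v⊥/(|q|B) = (2.5×10⁻²⁶)(5.849×10⁵)/((4.8×10⁻¹⁹)(6.67×10⁻³)) ≈ 4.57 m.

r ≈ 4.57 m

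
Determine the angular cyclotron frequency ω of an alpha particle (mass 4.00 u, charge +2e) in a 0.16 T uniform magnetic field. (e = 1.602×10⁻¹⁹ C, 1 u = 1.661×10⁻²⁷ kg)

ω ≈ 7.7×10⁶ rad/s

ω = |q|B/m.
ω = (3.204×10⁻¹⁹)(0.16)/6.644×10⁻²⁷ ≈ 7.7×10⁶ rad/s.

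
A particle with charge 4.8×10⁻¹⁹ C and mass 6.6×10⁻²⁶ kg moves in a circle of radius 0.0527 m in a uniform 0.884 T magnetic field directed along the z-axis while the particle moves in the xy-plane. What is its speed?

From |q|vB = mv²/r, v = |q|Br/m.
v = (4.8×10⁻¹⁹)(0.884)(0.0527)/6.6×10⁻²⁶ ≈ 3.39×10⁵ m/s.

v ≈ 3.39×10⁵ m/s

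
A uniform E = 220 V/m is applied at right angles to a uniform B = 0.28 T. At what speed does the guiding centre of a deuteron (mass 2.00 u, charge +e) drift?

The steady drift has the magnetic force balancing the electric force, so v_d = E/B.
v_d = 220/0.28 = 790 m/s.

v_d ≈ 790 m/s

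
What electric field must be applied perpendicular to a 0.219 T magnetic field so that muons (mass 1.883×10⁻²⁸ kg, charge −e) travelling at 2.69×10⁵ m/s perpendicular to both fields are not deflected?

For straight-line motion qE = qvB, so E = vB.
E = 2.69×10⁵ × 0.219 = 5.89×10⁴ V/m.

E = 5.89×10⁴ V/m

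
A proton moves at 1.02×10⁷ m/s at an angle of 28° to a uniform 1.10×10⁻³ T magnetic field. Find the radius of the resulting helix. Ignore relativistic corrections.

r ≈ 45.5 m

v⊥ = v sinθ = 1.02×10⁷·sin28° ≈ 4.789×10⁶ m/s.
r = m v⊥/(|q|B) = (1.673×10⁻²⁷)(4.789×10⁶)/((1.602×10⁻¹⁹)(1.10×10⁻³)) ≈ 45.5 m.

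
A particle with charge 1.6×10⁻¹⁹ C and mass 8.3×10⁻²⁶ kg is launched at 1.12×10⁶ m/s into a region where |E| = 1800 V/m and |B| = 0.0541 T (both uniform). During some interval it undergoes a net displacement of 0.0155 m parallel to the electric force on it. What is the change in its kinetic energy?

The magnetic force is always ⟂ v and does no work; only the electric force changes KE.
ΔKE = F_E · d = |q|E d = (1.6×10⁻¹⁹)(1800)(0.0155) ≈ 4.46×10⁻¹⁸ J.

ΔKE ≈ 4.46×10⁻¹⁸ J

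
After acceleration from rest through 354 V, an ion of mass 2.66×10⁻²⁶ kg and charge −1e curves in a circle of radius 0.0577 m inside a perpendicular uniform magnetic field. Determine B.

v = √(2|q|V/m) = √(2·1.602×10⁻¹⁹·354/2.66×10⁻²⁶) ≈ 6.530×10⁴ m/s.
B = mv/(|q|r) = (2.66×10⁻²⁶)(6.530×10⁴)/((1.602×10⁻¹⁹)(0.0577)) ≈ 0.188 T.

B ≈ 0.188 T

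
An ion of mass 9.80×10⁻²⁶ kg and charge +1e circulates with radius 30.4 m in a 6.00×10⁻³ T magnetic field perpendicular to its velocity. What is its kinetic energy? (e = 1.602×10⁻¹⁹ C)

v = |q|Br/m, then KE = ½mv² = (qBr)²/(2m).
v = (1.602×10⁻¹⁹)(6.00×10⁻³)(30.4)/9.80×10⁻²⁶ ≈ 2.982×10⁵ m/s.
KE = ½(9.80×10⁻²⁶)(2.982×10⁵)² ≈ 4.36×10⁻¹⁵ J = 2.72×10⁴ eV.

KE ≈ 2.72×10⁴ eV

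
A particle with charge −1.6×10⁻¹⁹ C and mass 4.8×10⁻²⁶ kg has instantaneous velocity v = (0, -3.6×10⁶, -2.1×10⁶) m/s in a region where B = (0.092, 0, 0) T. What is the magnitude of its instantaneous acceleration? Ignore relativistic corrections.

|a| ≈ 1.28×10¹² m/s²

v×B = (0, -1.93×10⁵, 3.31×10⁵) N/C.
F = q v×B = (−1.6×10⁻¹⁹ C)·(0, -1.93×10⁵, 3.31×10⁵) = (0, 3.09×10⁻¹⁴, -5.30×10⁻¹⁴) N.
|a| = |F|/m = 6.135×10⁻¹⁴/4.8×10⁻²⁶ ≈ 1.28×10¹² m/s².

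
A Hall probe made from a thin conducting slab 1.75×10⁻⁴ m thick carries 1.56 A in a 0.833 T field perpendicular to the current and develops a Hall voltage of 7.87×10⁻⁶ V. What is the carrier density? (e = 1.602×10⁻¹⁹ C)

From V_H = IB/(n e t), n = IB/(V_H e t).
n = (1.56)(0.833)/((7.87×10⁻⁶)(1.602×10⁻¹⁹)(1.75×10⁻⁴)) ≈ 5.89×10²⁷ m⁻³.

n ≈ 5.89×10²⁷ m⁻³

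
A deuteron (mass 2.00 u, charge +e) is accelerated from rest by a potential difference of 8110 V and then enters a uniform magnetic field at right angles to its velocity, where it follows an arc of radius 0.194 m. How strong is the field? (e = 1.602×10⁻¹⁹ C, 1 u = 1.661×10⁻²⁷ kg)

B ≈ 0.0945 T

v = √(2|q|V/m) = √(2·1.602×10⁻¹⁹·8110/3.322×10⁻²⁷) ≈ 8.844×10⁵ m/s.
B = mv/(|q|r) = (3.322×10⁻²⁷)(8.844×10⁵)/((1.602×10⁻¹⁹)(0.194)) ≈ 0.0945 T.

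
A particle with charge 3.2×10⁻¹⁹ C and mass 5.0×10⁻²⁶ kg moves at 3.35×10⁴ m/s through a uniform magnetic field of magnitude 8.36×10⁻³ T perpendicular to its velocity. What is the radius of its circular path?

The magnetic force provides the centripetal force: |q|vB = mv²/r.
r = mv/(|q|B) = (5.0×10⁻²⁶)(3.35×10⁴)/((3.2×10⁻¹⁹)(8.36×10⁻³)) ≈ 0.626 m.

r ≈ 0.626 m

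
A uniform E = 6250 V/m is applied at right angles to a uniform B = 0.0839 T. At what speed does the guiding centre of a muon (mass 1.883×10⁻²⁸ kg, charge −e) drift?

v_d ≈ 7.45×10⁴ m/s

The steady drift has the magnetic force balancing the electric force, so v_d = E/B.
v_d = 6250/0.0839 = 7.45×10⁴ m/s.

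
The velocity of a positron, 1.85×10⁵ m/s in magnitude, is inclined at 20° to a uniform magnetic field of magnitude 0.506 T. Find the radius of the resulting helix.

v⊥ = v sinθ = 1.85×10⁵·sin20° ≈ 6.327×10⁴ m/s.
r = m v⊥/(|q|B) = (9.109×10⁻³¹)(6.327×10⁴)/((1.602×10⁻¹⁹)(0.506)) ≈ 7.11×10⁻⁷ m.

r ≈ 7.11×10⁻⁷ m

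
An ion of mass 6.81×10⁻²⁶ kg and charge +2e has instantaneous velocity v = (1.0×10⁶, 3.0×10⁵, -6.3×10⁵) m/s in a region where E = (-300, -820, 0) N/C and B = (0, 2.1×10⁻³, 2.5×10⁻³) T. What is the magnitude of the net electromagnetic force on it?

v×B = (2070, -2500, 2100) N/C.
E + v×B = (1770, -3320, 2100) N/C.
F = q(E + v×B) = (3.204×10⁻¹⁹ C)·(1770, -3320, 2100) = (5.68×10⁻¹⁶, -1.06×10⁻¹⁵, 6.73×10⁻¹⁶) N.
|F| = 1.38×10⁻¹⁵ N.

|F| ≈ 1.38×10⁻¹⁵ N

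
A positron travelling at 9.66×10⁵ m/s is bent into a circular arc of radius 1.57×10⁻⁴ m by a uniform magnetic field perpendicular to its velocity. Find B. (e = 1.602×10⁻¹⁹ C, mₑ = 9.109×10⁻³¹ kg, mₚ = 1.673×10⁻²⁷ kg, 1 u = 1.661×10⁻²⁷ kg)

From |q|vB = mv²/r, B = mv/(|q|r).
B = (9.109×10⁻³¹)(9.66×10⁵)/((1.602×10⁻¹⁹)(1.57×10⁻⁴)) ≈ 0.0350 T.

B ≈ 0.0350 T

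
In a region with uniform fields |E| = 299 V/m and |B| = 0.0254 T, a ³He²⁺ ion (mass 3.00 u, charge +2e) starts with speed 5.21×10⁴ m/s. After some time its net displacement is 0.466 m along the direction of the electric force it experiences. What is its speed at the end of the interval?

B does no work; ΔKE = |q|E d.
½mv_f² = ½mv₀² + |q|Ed = ½(4.983×10⁻²⁷)(5.21×10⁴)² + (3.204×10⁻¹⁹)(299)(0.466) ≈ 6.763×10⁻¹⁸ J + 4.464×10⁻¹⁷ J ≈ 5.141×10⁻¹⁷ J.
v_f = √(2·5.141×10⁻¹⁷/4.983×10⁻²⁷) ≈ 1.44×10⁵ m/s.

v_f ≈ 1.44×10⁵ m/s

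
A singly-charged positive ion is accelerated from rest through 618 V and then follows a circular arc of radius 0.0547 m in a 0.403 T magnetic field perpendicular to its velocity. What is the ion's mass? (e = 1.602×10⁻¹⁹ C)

Combine |q|V = ½mv² and r = mv/(|q|B): eliminate v to get m = qB²r²/(2V).
m = (1.602×10⁻¹⁹)(0.403)²(0.0547)²/(2·618) ≈ 6.30×10⁻²⁶ kg.

m ≈ 6.30×10⁻²⁶ kg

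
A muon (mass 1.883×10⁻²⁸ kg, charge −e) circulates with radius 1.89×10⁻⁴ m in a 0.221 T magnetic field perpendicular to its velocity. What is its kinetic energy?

v = |q|Br/m, then KE = ½mv² = (qBr)²/(2m).
v = (1.602×10⁻¹⁹)(0.221)(1.89×10⁻⁴)/1.883×10⁻²⁸ ≈ 3.554×10⁴ m/s.
KE = ½(1.883×10⁻²⁸)(3.554×10⁴)² ≈ 1.19×10⁻¹⁹ J.

KE ≈ 1.19×10⁻¹⁹ J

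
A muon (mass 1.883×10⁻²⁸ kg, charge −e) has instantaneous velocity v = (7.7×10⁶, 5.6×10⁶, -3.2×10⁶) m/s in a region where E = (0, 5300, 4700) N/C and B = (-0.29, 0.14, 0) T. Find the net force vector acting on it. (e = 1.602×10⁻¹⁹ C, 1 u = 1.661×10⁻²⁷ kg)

v×B = (4.48×10⁵, 9.28×10⁵, 2.70×10⁶) N/C.
E + v×B = (4.48×10⁵, 9.33×10⁵, 2.71×10⁶) N/C.
F = q(E + v×B) = (−1.602×10⁻¹⁹ C)·(4.48×10⁵, 9.33×10⁵, 2.71×10⁶) = (-7.18×10⁻¹⁴, -1.50×10⁻¹³, -4.34×10⁻¹³) N.

F ≈ (-7.18×10⁻¹⁴, -1.50×10⁻¹³, -4.34×10⁻¹³) N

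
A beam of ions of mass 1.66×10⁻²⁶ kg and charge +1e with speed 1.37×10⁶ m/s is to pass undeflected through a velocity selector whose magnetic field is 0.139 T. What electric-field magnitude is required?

E = 1.90×10⁵ V/m

For straight-line motion qE = qvB, so E = vB.
E = 1.37×10⁶ × 0.139 = 1.90×10⁵ V/m.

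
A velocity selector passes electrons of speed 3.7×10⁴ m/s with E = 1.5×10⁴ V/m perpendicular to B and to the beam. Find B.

B = 0.41 T

Balance of forces in the selector: qE = qvB ⇒ B = E/v.
B = 1.5×10⁴/3.7×10⁴ = 0.41 T.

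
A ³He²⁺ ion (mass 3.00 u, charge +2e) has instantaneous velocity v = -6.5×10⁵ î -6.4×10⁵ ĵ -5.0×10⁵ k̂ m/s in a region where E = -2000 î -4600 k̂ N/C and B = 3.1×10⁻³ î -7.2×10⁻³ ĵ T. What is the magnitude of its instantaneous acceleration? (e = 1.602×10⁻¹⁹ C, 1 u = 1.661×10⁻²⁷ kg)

v×B = (-3600, -1550, 6660) N/C.
E + v×B = (-5600, -1550, 2060) N/C.
F = q(E + v×B) = (3.204×10⁻¹⁹ C)·(-5600, -1550, 2060) = (-1.79×10⁻¹⁵, -4.97×10⁻¹⁶, 6.61×10⁻¹⁶) N.
|a| = |F|/m = 1.976×10⁻¹⁵/4.983×10⁻²⁷ ≈ 3.96×10¹¹ m/s².

|a| ≈ 3.96×10¹¹ m/s²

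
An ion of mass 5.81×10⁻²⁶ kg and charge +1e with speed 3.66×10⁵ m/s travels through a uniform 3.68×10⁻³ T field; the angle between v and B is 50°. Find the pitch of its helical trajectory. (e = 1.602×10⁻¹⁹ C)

v∥ = v cosθ = 3.66×10⁵·cos50° ≈ 2.353×10⁵ m/s.
T = 2πm/(|q|B) = 2π(5.81×10⁻²⁶)/((1.602×10⁻¹⁹)(3.68×10⁻³)) ≈ 6.192×10⁻⁴ s.
pitch = v∥ T = (2.353×10⁵)(6.192×10⁻⁴) ≈ 146 m.

p ≈ 146 m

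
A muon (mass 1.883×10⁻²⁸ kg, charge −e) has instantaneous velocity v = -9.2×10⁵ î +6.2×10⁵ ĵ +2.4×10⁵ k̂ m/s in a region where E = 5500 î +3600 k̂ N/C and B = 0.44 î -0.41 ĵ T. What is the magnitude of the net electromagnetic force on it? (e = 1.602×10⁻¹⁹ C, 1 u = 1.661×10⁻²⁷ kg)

v×B = (9.84×10⁴, 1.06×10⁵, 1.04×10⁵) N/C.
E + v×B = (1.04×10⁵, 1.06×10⁵, 1.08×10⁵) N/C.
F = q(E + v×B) = (−1.602×10⁻¹⁹ C)·(1.04×10⁵, 1.06×10⁵, 1.08×10⁵) = (-1.66×10⁻¹⁴, -1.69×10⁻¹⁴, -1.73×10⁻¹⁴) N.
|F| = 2.94×10⁻¹⁴ N.

|F| ≈ 2.94×10⁻¹⁴ N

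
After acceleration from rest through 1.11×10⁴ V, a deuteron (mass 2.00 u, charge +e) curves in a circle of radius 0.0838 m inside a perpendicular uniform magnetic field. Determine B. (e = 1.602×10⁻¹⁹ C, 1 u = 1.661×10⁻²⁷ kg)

B ≈ 0.256 T

v = √(2|q|V/m) = √(2·1.602×10⁻¹⁹·1.11×10⁴/3.322×10⁻²⁷) ≈ 1.035×10⁶ m/s.
B = mv/(|q|r) = (3.322×10⁻²⁷)(1.035×10⁶)/((1.602×10⁻¹⁹)(0.0838)) ≈ 0.256 T.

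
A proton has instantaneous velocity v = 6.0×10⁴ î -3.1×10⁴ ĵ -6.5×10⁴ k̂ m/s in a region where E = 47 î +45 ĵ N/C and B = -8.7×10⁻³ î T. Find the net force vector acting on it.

F ≈ (7.53×10⁻¹⁸, 9.78×10⁻¹⁷, -4.32×10⁻¹⁷) N

v×B = (0, 566, -270) N/C.
E + v×B = (47.0, 610, -270) N/C.
F = q(E + v×B) = (1.602×10⁻¹⁹ C)·(47.0, 610, -270) = (7.53×10⁻¹⁸, 9.78×10⁻¹⁷, -4.32×10⁻¹⁷) N.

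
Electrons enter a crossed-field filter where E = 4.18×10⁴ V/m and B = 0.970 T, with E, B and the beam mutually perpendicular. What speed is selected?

Straight-line motion ⇒ electric and magnetic forces cancel, so E = vB.
v = E/B = 4.18×10⁴/0.970 = 4.31×10⁴ m/s.

v = 4.31×10⁴ m/s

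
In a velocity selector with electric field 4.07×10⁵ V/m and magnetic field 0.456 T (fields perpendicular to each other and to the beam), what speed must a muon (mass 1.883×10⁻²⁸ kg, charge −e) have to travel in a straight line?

Straight-line motion ⇒ electric and magnetic forces cancel, so E = vB.
v = E/B = 4.07×10⁵/0.456 = 8.93×10⁵ m/s.

v = 8.93×10⁵ m/s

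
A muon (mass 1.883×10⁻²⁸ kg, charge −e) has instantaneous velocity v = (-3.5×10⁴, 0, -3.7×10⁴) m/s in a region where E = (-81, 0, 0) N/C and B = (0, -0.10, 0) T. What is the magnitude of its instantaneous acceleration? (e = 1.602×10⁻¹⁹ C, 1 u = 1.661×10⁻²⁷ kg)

v×B = (-3700, 0, 3500) N/C.
E + v×B = (-3780, 0, 3500) N/C.
F = q(E + v×B) = (−1.602×10⁻¹⁹ C)·(-3780, 0, 3500) = (6.06×10⁻¹⁶, 0, -5.61×10⁻¹⁶) N.
|a| = |F|/m = 8.254×10⁻¹⁶/1.883×10⁻²⁸ ≈ 4.38×10¹² m/s².

|a| ≈ 4.38×10¹² m/s²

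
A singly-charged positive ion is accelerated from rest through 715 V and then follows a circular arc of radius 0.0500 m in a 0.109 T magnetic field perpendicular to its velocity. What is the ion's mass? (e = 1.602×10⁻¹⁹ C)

m ≈ 3.33×10⁻²⁷ kg

Combine |q|V = ½mv² and r = mv/(|q|B): eliminate v to get m = qB²r²/(2V).
m = (1.602×10⁻¹⁹)(0.109)²(0.0500)²/(2·715) ≈ 3.33×10⁻²⁷ kg.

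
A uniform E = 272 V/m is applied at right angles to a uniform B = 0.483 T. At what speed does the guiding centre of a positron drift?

v_d ≈ 563 m/s

The E×B drift speed is v_d = E/B.
v_d = 272/0.483 = 563 m/s.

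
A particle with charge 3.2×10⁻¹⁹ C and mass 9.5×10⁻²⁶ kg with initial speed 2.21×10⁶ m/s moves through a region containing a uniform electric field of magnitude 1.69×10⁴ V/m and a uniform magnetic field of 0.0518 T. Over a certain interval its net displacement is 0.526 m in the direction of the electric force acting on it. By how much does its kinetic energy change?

ΔKE ≈ 2.84×10⁻¹⁵ J

The magnetic force is always ⟂ v and does no work; only the electric force changes KE.
ΔKE = F_E · d = |q|E d = (3.2×10⁻¹⁹)(1.69×10⁴)(0.526) ≈ 2.84×10⁻¹⁵ J.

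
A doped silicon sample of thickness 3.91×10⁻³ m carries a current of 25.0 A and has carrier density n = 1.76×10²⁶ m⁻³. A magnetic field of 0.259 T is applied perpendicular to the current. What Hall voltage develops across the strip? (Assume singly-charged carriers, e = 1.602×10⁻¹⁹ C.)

V_H ≈ 5.87×10⁻⁵ V

V_H = IB/(n e t).
V_H = (25.0)(0.259)/((1.76×10²⁶)(1.602×10⁻¹⁹)(3.91×10⁻³)) ≈ 5.87×10⁻⁵ V.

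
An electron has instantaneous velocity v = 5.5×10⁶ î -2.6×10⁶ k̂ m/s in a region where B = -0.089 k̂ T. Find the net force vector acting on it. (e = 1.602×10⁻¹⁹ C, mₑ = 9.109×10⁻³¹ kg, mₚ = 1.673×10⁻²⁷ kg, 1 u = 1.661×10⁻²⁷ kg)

v×B = (0, 4.90×10⁵, 0) N/C.
F = q v×B = (−1.602×10⁻¹⁹ C)·(0, 4.90×10⁵, 0) = (0, -7.84×10⁻¹⁴, 0) N.

F ≈ (0, -7.84×10⁻¹⁴, 0) N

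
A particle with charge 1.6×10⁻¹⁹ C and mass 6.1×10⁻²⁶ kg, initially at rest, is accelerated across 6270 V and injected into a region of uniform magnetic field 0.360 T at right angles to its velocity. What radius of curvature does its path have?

r ≈ 0.192 m

Acceleration: |q|V = ½mv² ⇒ v = √(2|q|V/m) = √(2·1.6×10⁻¹⁹·6270/6.1×10⁻²⁶) ≈ 1.814×10⁵ m/s.
In the field: r = mv/(|q|B) = (6.1×10⁻²⁶)(1.814×10⁵)/((1.6×10⁻¹⁹)(0.360)) ≈ 0.192 m.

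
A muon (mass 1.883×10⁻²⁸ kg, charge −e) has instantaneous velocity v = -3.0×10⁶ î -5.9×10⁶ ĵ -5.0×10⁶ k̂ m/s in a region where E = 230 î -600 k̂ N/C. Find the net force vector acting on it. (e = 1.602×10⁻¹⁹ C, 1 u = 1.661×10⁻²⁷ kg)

F ≈ (-3.68×10⁻¹⁷, 0, 9.61×10⁻¹⁷) N

Only an electric field acts, so F = qE = (−1.602×10⁻¹⁹ C)·(230, 0, -600) = (-3.68×10⁻¹⁷, 0, 9.61×10⁻¹⁷) N.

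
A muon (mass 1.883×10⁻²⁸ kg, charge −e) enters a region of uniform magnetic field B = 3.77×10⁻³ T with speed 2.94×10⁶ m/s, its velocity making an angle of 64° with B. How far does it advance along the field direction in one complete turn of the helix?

p ≈ 2.52 m

v∥ = v cosθ = 2.94×10⁶·cos64° ≈ 1.289×10⁶ m/s.
T = 2πm/(|q|B) = 2π(1.883×10⁻²⁸)/((1.602×10⁻¹⁹)(3.77×10⁻³)) ≈ 1.959×10⁻⁶ s.
pitch = v∥ T = (1.289×10⁶)(1.959×10⁻⁶) ≈ 2.52 m.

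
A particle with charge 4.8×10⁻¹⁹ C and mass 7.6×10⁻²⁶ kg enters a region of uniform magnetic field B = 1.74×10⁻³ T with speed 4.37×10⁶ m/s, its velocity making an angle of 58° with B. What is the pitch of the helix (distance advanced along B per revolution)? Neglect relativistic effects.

p ≈ 1320 m

v∥ = v cosθ = 4.37×10⁶·cos58° ≈ 2.316×10⁶ m/s.
T = 2πm/(|q|B) = 2π(7.6×10⁻²⁶)/((4.8×10⁻¹⁹)(1.74×10⁻³)) ≈ 5.717×10⁻⁴ s.
pitch = v∥ T = (2.316×10⁶)(5.717×10⁻⁴) ≈ 1320 m.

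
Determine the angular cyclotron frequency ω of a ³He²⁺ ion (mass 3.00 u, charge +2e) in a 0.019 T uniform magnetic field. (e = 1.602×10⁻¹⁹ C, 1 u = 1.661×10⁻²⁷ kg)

ω = |q|B/m.
ω = (3.204×10⁻¹⁹)(0.019)/4.983×10⁻²⁷ ≈ 1.2×10⁶ rad/s.

ω ≈ 1.2×10⁶ rad/s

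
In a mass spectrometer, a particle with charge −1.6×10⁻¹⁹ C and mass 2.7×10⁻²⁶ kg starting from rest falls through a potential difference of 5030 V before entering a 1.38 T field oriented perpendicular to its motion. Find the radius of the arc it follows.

r ≈ 0.0299 m

Acceleration: |q|V = ½mv² ⇒ v = √(2|q|V/m) = √(2·1.6×10⁻¹⁹·5030/2.7×10⁻²⁶) ≈ 2.442×10⁵ m/s.
In the field: r = mv/(|q|B) = (2.7×10⁻²⁶)(2.442×10⁵)/((1.6×10⁻¹⁹)(1.38)) ≈ 0.0299 m.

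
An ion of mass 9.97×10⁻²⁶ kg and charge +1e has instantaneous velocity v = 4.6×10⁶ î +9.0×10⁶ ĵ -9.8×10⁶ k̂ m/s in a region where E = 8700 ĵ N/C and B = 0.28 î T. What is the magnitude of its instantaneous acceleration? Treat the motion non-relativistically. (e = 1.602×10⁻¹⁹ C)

|a| ≈ 5.98×10¹² m/s²

v×B = (0, -2.74×10⁶, -2.52×10⁶) N/C.
E + v×B = (0, -2.74×10⁶, -2.52×10⁶) N/C.
F = q(E + v×B) = (1.602×10⁻¹⁹ C)·(0, -2.74×10⁶, -2.52×10⁶) = (0, -4.38×10⁻¹³, -4.04×10⁻¹³) N.
|a| = |F|/m = 5.958×10⁻¹³/9.97×10⁻²⁶ ≈ 5.98×10¹² m/s².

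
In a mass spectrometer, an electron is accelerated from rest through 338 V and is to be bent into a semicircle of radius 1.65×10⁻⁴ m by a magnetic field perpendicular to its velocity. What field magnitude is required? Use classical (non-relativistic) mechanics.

v = √(2|q|V/m) = √(2·1.602×10⁻¹⁹·338/9.109×10⁻³¹) ≈ 1.090×10⁷ m/s.
B = mv/(|q|r) = (9.109×10⁻³¹)(1.090×10⁷)/((1.602×10⁻¹⁹)(1.65×10⁻⁴)) ≈ 0.376 T.

B ≈ 0.376 T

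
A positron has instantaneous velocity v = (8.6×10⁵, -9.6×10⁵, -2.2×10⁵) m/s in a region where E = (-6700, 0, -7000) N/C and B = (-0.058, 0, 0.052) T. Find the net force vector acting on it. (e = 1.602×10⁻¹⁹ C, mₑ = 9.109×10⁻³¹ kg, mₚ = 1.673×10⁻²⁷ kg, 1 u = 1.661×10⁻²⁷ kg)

v×B = (-4.99×10⁴, -3.20×10⁴, -5.57×10⁴) N/C.
E + v×B = (-5.66×10⁴, -3.20×10⁴, -6.27×10⁴) N/C.
F = q(E + v×B) = (1.602×10⁻¹⁹ C)·(-5.66×10⁴, -3.20×10⁴, -6.27×10⁴) = (-9.07×10⁻¹⁵, -5.12×10⁻¹⁵, -1.00×10⁻¹⁴) N.

F ≈ (-9.07×10⁻¹⁵, -5.12×10⁻¹⁵, -1.00×10⁻¹⁴) N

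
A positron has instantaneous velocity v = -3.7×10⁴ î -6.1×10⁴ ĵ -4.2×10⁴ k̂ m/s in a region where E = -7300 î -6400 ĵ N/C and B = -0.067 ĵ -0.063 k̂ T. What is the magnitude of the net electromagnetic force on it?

v×B = (1030, -2330, 2480) N/C.
E + v×B = (-6270, -8730, 2480) N/C.
F = q(E + v×B) = (1.602×10⁻¹⁹ C)·(-6270, -8730, 2480) = (-1.00×10⁻¹⁵, -1.40×10⁻¹⁵, 3.97×10⁻¹⁶) N.
|F| = 1.77×10⁻¹⁵ N.

|F| ≈ 1.77×10⁻¹⁵ N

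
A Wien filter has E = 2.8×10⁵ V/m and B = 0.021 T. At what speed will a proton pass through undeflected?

Straight-line motion ⇒ electric and magnetic forces cancel, so E = vB.
v = E/B = 2.8×10⁵/0.021 = 1.3×10⁷ m/s.

v = 1.3×10⁷ m/s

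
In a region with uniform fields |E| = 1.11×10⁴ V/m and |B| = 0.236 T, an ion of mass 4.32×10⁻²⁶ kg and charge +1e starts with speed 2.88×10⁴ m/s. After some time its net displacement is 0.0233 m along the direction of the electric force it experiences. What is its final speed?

v_f ≈ 5.24×10⁴ m/s

B does no work; ΔKE = |q|E d.
½mv_f² = ½mv₀² + |q|Ed = ½(4.32×10⁻²⁶)(2.88×10⁴)² + (1.602×10⁻¹⁹)(1.11×10⁴)(0.0233) ≈ 1.792×10⁻¹⁷ J + 4.143×10⁻¹⁷ J ≈ 5.935×10⁻¹⁷ J.
v_f = √(2·5.935×10⁻¹⁷/4.32×10⁻²⁶) ≈ 5.24×10⁴ m/s.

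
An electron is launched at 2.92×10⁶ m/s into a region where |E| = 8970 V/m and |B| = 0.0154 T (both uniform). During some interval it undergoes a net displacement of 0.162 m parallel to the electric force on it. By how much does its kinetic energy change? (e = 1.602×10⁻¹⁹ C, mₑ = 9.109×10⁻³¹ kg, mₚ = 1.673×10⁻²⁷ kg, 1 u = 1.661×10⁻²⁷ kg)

The magnetic force is always ⟂ v and does no work; only the electric force changes KE.
ΔKE = F_E · d = |q|E d = (1.602×10⁻¹⁹)(8970)(0.162) ≈ 2.33×10⁻¹⁶ J.

ΔKE ≈ 2.33×10⁻¹⁶ J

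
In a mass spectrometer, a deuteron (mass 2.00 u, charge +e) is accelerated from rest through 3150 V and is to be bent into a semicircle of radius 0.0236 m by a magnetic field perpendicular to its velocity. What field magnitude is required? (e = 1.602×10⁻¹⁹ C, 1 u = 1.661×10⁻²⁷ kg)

v = √(2|q|V/m) = √(2·1.602×10⁻¹⁹·3150/3.322×10⁻²⁷) ≈ 5.512×10⁵ m/s.
B = mv/(|q|r) = (3.322×10⁻²⁷)(5.512×10⁵)/((1.602×10⁻¹⁹)(0.0236)) ≈ 0.484 T.

B ≈ 0.484 T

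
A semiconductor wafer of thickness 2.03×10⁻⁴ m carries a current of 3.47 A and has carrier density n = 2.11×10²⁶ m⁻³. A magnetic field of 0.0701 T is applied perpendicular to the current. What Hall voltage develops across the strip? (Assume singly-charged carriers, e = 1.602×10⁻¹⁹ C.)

V_H = IB/(n e t).
V_H = (3.47)(0.0701)/((2.11×10²⁶)(1.602×10⁻¹⁹)(2.03×10⁻⁴)) ≈ 3.54×10⁻⁵ V.

V_H ≈ 3.54×10⁻⁵ V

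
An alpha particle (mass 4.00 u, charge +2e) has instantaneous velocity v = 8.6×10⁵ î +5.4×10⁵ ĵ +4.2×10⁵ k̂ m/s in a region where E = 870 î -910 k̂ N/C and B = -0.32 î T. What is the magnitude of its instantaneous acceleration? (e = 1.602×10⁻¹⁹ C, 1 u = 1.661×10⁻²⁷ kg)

|a| ≈ 1.05×10¹³ m/s²

v×B = (0, -1.34×10⁵, 1.73×10⁵) N/C.
E + v×B = (870, -1.34×10⁵, 1.72×10⁵) N/C.
F = q(E + v×B) = (3.204×10⁻¹⁹ C)·(870, -1.34×10⁵, 1.72×10⁵) = (2.79×10⁻¹⁶, -4.31×10⁻¹⁴, 5.51×10⁻¹⁴) N.
|a| = |F|/m = 6.991×10⁻¹⁴/6.644×10⁻²⁷ ≈ 1.05×10¹³ m/s².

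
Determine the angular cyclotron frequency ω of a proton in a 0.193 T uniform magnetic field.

ω ≈ 1.85×10⁷ rad/s

ω = |q|B/m.
ω = (1.602×10⁻¹⁹)(0.193)/1.673×10⁻²⁷ ≈ 1.85×10⁷ rad/s.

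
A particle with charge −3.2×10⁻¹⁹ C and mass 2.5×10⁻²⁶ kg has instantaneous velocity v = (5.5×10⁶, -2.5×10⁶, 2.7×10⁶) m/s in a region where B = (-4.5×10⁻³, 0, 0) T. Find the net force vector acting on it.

v×B = (0, -1.21×10⁴, -1.12×10⁴) N/C.
F = q v×B = (−3.2×10⁻¹⁹ C)·(0, -1.21×10⁴, -1.12×10⁴) = (0, 3.89×10⁻¹⁵, 3.60×10⁻¹⁵) N.

F ≈ (0, 3.89×10⁻¹⁵, 3.60×10⁻¹⁵) N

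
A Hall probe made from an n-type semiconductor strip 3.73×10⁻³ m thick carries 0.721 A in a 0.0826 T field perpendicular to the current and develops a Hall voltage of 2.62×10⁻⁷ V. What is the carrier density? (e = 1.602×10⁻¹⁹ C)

From V_H = IB/(n e t), n = IB/(V_H e t).
n = (0.721)(0.0826)/((2.62×10⁻⁷)(1.602×10⁻¹⁹)(3.73×10⁻³)) ≈ 3.80×10²⁶ m⁻³.

n ≈ 3.80×10²⁶ m⁻³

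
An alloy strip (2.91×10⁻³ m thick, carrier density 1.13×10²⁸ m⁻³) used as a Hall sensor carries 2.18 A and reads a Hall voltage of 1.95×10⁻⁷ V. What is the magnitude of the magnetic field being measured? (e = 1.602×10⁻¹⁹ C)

B ≈ 0.471 T

From V_H = IB/(n e t), B = V_H n e t / I.
B = (1.95×10⁻⁷)(1.13×10²⁸)(1.602×10⁻¹⁹)(2.91×10⁻³)/2.18 ≈ 0.471 T.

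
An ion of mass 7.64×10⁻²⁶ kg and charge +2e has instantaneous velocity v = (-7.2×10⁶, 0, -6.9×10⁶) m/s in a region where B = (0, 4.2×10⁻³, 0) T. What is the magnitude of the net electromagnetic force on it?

|F| ≈ 1.34×10⁻¹⁴ N

v×B = (2.90×10⁴, 0, -3.02×10⁴) N/C.
F = q v×B = (3.204×10⁻¹⁹ C)·(2.90×10⁴, 0, -3.02×10⁴) = (9.29×10⁻¹⁵, 0, -9.69×10⁻¹⁵) N.
|F| = 1.34×10⁻¹⁴ N.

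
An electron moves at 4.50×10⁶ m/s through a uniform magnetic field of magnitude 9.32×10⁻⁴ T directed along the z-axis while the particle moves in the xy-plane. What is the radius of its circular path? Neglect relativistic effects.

The magnetic force provides the centripetal force: |q|vB = mv²/r.
r = mv/(|q|B) = (9.109×10⁻³¹)(4.50×10⁶)/((1.602×10⁻¹⁹)(9.32×10⁻⁴)) ≈ 0.0275 m.

r ≈ 0.0275 m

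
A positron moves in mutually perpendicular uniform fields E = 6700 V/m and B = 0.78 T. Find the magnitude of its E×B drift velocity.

The E×B drift speed is v_d = E/B.
v_d = 6700/0.78 = 8600 m/s.

v_d ≈ 8600 m/s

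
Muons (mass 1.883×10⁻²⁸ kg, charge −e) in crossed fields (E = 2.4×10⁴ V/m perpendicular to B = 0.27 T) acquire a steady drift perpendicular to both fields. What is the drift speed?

The E×B drift speed is v_d = E/B.
v_d = 2.4×10⁴/0.27 = 8.9×10⁴ m/s.

v_d ≈ 8.9×10⁴ m/s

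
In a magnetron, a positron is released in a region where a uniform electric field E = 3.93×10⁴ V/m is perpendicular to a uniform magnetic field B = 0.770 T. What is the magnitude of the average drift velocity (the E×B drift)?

In crossed fields the guiding centre drifts at v_d = |E×B|/B² = E/B, independent of charge and mass.
v_d = 3.93×10⁴/0.770 = 5.10×10⁴ m/s.

v_d ≈ 5.10×10⁴ m/s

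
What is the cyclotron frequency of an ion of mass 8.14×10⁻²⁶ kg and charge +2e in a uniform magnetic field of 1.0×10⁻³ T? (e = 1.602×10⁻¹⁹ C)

f ≈ 630 Hz

f = |q|B/(2πm).
f = (3.204×10⁻¹⁹)(1.0×10⁻³)/(2π·8.14×10⁻²⁶) ≈ 630 Hz.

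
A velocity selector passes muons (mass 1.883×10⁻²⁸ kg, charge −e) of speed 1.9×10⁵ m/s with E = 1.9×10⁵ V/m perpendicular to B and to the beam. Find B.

B = 1.0 T

Balance of forces in the selector: qE = qvB ⇒ B = E/v.
B = 1.9×10⁵/1.9×10⁵ = 1.0 T.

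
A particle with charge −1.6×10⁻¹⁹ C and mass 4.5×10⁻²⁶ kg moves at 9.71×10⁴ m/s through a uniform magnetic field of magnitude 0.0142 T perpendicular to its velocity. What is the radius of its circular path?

The magnetic force provides the centripetal force: |q|vB = mv²/r.
r = mv/(|q|B) = (4.5×10⁻²⁶)(9.71×10⁴)/((1.6×10⁻¹⁹)(0.0142)) ≈ 1.92 m.

r ≈ 1.92 m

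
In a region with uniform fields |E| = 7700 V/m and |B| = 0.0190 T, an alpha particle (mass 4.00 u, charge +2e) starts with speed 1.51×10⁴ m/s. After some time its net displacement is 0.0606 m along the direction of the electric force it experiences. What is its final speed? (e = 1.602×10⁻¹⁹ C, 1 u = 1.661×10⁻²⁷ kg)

v_f ≈ 2.13×10⁵ m/s

B does no work; ΔKE = |q|E d.
½mv_f² = ½mv₀² + |q|Ed = ½(6.644×10⁻²⁷)(1.51×10⁴)² + (3.204×10⁻¹⁹)(7700)(0.0606) ≈ 7.574×10⁻¹⁹ J + 1.495×10⁻¹⁶ J ≈ 1.503×10⁻¹⁶ J.
v_f = √(2·1.503×10⁻¹⁶/6.644×10⁻²⁷) ≈ 2.13×10⁵ m/s.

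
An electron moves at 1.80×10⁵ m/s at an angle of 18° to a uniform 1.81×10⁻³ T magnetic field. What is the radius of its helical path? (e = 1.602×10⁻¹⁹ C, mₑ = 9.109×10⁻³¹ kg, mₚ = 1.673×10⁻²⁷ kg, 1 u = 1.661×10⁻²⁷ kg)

v⊥ = v sinθ = 1.80×10⁵·sin18° ≈ 5.562×10⁴ m/s.
r = m v⊥/(|q|B) = (9.109×10⁻³¹)(5.562×10⁴)/((1.602×10⁻¹⁹)(1.81×10⁻³)) ≈ 1.75×10⁻⁴ m.

r ≈ 1.75×10⁻⁴ m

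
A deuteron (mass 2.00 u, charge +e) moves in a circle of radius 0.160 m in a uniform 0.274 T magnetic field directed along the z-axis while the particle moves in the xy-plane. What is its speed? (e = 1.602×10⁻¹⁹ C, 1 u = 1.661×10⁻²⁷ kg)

From |q|vB = mv²/r, v = |q|Br/m.
v = (1.602×10⁻¹⁹)(0.274)(0.160)/3.322×10⁻²⁷ ≈ 2.11×10⁶ m/s.

v ≈ 2.11×10⁶ m/s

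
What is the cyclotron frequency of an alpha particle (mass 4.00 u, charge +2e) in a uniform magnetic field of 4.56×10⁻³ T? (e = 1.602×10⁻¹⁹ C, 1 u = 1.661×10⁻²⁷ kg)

f = |q|B/(2πm).
f = (3.204×10⁻¹⁹)(4.56×10⁻³)/(2π·6.644×10⁻²⁷) ≈ 3.50×10⁴ Hz.

f ≈ 3.50×10⁴ Hz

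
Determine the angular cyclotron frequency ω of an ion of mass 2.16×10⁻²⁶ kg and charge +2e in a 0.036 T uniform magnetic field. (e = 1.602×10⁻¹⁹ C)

ω ≈ 5.3×10⁵ rad/s

ω = |q|B/m.
ω = (3.204×10⁻¹⁹)(0.036)/2.16×10⁻²⁶ ≈ 5.3×10⁵ rad/s.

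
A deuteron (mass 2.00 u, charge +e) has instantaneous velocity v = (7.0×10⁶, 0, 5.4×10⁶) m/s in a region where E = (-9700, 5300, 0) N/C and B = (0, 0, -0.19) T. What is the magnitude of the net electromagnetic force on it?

|F| ≈ 2.14×10⁻¹³ N

v×B = (0, 1.33×10⁶, 0) N/C.
E + v×B = (-9700, 1.34×10⁶, 0) N/C.
F = q(E + v×B) = (1.602×10⁻¹⁹ C)·(-9700, 1.34×10⁶, 0) = (-1.55×10⁻¹⁵, 2.14×10⁻¹³, 0) N.
|F| = 2.14×10⁻¹³ N.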